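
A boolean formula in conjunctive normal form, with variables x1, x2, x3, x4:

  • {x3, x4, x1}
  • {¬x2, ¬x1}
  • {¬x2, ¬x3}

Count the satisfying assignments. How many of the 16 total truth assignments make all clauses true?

8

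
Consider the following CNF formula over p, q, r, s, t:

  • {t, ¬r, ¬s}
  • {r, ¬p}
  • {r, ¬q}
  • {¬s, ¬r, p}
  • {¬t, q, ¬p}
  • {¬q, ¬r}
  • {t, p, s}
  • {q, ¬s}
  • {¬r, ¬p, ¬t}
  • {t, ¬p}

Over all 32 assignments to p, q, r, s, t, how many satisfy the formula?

2

Satisfying assignments:
  p=0 q=0 r=0 s=0 t=1
  p=0 q=0 r=1 s=0 t=1
That's 2 in total.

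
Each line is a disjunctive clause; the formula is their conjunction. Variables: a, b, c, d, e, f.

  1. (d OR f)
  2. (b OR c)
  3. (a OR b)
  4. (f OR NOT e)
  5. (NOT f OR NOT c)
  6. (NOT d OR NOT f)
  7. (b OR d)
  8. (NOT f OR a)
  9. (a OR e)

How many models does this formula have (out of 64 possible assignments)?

5

The models are:
  a=1 b=0 c=1 d=1 e=0 f=0
  a=1 b=1 c=0 d=0 e=0 f=1
  a=1 b=1 c=0 d=0 e=1 f=1
  a=1 b=1 c=0 d=1 e=0 f=0
  a=1 b=1 c=1 d=1 e=0 f=0
Count: 5.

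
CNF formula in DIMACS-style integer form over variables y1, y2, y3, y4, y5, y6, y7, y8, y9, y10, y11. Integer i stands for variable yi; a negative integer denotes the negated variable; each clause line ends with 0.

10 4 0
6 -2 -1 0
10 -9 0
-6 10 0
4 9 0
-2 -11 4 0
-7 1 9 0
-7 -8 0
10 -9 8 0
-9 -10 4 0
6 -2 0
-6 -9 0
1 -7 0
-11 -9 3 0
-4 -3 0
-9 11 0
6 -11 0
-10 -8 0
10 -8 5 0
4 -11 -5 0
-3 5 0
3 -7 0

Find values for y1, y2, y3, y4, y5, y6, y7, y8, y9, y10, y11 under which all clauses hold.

Pure literal: y2 appears only negated; assign y2 = False.
y7 occurs only negated in the remaining clauses — set y7 = False.
Try y3 = False.
The remaining clauses are satisfied by y1 = False, y4 = True, y5 = True, y6 = False, y8 = False, y9 = False, y10 = True, y11 = False.
Every clause has at least one true literal under this assignment.

y1=0, y2=0, y3=0, y4=1, y5=1, y6=0, y7=0, y8=0, y9=0, y10=1, y11=0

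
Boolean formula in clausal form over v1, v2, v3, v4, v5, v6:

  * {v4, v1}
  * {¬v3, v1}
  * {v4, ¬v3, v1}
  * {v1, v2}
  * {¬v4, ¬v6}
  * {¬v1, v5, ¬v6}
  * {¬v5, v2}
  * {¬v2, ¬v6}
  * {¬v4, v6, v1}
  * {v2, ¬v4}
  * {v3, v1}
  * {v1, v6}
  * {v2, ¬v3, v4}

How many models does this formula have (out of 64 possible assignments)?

9

Split on v1, then v4.
  v1=1, v4=1: remaining (v2,v3,v5,v6) ∈ {(1,0,0,0); (1,0,1,0); (1,1,0,0); (1,1,1,0)} — 4.
  v1=1, v4=0: 5 of the 16 assignments to (v2,v3,v5,v6) work.
  v1=0, v4=1: a clause becomes empty — 0.
  v1=0, v4=0: a clause becomes empty — 0.
Total: 4 + 5 + 0 + 0 = 9.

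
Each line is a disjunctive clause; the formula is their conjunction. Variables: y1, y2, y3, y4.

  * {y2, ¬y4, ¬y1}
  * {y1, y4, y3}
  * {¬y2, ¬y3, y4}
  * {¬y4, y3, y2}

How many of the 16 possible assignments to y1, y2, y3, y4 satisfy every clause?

9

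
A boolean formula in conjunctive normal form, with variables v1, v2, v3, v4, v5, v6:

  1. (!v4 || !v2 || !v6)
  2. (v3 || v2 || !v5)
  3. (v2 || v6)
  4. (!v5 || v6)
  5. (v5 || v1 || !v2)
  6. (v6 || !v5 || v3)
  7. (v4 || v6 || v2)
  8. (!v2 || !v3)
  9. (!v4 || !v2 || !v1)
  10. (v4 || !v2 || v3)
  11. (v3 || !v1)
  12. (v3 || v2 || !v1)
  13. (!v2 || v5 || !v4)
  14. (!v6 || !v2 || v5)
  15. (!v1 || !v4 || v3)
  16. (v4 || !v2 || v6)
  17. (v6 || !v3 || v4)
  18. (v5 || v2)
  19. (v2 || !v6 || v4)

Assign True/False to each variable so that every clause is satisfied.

v1 = F, v2 = F, v3 = T, v4 = T, v5 = T, v6 = T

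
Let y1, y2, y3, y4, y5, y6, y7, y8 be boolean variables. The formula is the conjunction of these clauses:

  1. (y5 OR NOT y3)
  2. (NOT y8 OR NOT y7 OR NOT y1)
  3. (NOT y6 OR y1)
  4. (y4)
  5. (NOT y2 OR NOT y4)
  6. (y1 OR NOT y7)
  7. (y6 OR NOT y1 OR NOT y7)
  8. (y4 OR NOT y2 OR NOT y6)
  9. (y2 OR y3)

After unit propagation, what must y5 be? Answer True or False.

(y4) is a unit clause: y4 = True.
In (NOT y4 OR NOT y2), NOT y4 is now false; NOT y2 must hold, so y2 = False.
(y3 OR y2) with y2 = False leaves only y3, so y3 = True.
(y5 OR NOT y3) with y3 = True leaves only y5, so y5 = True.

True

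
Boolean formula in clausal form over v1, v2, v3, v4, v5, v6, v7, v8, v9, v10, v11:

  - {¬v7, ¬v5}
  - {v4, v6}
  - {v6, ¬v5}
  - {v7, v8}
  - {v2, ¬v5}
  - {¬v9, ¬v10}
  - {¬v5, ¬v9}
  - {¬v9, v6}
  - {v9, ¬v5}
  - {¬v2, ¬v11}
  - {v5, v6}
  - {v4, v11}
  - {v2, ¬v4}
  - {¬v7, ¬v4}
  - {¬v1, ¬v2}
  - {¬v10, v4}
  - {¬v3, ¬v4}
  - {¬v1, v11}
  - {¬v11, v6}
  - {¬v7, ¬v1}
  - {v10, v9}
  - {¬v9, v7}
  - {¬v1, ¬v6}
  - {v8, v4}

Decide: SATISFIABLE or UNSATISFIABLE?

Pure literal: v1 appears only negated; assign v1 = False.
Pure literal: v3 appears only negated; assign v3 = False.
Branch on v2: take v2 = False.
  then v5 is forced to False.
  then v6 is forced to True.
  then v4 is forced to False.
  then v11 is forced to True.
  then v10 is forced to False.
  then v9 is forced to True.
  then v7 is forced to True.
  then v8 is forced to True.
So v1=0, v2=0, v3=0, v4=0, v5=0, v6=1, v7=1, v8=1, v9=1, v10=0, v11=1 is a satisfying assignment.

SATISFIABLE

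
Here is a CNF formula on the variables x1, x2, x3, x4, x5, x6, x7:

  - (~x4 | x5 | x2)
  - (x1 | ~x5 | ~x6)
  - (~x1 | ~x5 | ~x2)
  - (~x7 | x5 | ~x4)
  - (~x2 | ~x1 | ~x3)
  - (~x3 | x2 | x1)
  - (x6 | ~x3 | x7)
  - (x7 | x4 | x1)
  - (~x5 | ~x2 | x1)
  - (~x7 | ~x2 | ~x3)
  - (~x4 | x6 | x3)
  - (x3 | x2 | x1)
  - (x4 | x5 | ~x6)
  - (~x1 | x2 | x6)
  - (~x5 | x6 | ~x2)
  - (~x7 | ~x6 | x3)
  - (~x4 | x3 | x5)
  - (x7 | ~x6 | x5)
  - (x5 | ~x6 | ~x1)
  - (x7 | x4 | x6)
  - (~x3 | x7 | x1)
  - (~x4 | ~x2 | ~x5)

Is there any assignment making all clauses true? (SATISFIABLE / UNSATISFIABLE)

Branch on x1: take x1 = True.
The remaining clauses are satisfied by x2 = False, x3 = True, x4 = True, x5 = True, x6 = True, x7 = True.
So x1 = T, x2 = F, x3 = T, x4 = T, x5 = T, x6 = T, x7 = T is a satisfying assignment.

SATISFIABLE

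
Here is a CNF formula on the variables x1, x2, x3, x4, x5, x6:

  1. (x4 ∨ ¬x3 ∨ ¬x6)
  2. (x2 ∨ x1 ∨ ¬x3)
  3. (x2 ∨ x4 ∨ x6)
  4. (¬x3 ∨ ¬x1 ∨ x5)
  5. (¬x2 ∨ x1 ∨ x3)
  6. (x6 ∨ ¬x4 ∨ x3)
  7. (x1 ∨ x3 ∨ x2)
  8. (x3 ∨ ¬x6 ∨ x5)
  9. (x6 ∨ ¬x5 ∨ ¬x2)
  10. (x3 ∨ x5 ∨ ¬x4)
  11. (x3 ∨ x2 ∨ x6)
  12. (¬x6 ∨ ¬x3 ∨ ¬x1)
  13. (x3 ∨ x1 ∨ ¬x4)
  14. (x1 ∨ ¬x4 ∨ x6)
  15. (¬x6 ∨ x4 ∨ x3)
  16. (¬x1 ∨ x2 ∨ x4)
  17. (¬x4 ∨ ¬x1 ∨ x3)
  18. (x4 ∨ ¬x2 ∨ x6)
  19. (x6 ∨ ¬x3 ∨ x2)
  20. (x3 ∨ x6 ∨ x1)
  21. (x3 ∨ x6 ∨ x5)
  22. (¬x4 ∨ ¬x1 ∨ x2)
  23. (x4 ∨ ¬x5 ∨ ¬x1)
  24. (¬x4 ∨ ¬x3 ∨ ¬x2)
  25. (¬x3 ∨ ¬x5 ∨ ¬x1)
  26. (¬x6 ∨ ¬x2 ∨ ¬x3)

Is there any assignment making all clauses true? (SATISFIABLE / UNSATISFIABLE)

UNSATISFIABLE

x3 = True:
  x2 = True:
    propagation gives x4=False, x6=False; an empty clause results — contradiction.
  x2 = False:
    propagation gives x1=True, x5=True; an empty clause results — contradiction.
x3 = False:
  x4 = True:
    propagation gives x6=True, x5=True, x1=True; an empty clause results — contradiction.
  x4 = False:
    propagation gives x6=False, x2=True; an empty clause results — contradiction.
Every branch closes, so no satisfying assignment exists.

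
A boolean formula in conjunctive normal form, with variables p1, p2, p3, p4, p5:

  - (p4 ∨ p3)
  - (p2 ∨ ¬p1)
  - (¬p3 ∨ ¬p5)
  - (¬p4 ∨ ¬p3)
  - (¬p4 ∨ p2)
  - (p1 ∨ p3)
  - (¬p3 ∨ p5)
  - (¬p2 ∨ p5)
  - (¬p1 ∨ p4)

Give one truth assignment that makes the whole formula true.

Branch on p1: take p1 = True.
  then p2 is forced to True.
  then p5 is forced to True.
  then p3 is forced to False.
  then p4 is forced to True.

p1 = True  p2 = True  p3 = False  p4 = True  p5 = True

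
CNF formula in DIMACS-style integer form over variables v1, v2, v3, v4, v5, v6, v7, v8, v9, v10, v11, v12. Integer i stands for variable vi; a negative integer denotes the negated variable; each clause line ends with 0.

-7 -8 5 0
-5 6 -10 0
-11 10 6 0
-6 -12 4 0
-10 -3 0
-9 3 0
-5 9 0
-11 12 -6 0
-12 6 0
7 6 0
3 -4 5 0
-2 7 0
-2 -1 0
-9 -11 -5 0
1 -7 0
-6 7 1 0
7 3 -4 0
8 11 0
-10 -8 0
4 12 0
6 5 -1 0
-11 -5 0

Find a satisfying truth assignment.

v1=True, v2=False, v3=True, v4=True, v5=True, v6=True, v7=True, v8=True, v9=True, v10=False, v11=False, v12=False

Check each clause:
  1. (v5 \/ ~v8 \/ ~v7) — v5 is true.
  2. (~v5 \/ v6 \/ ~v10) — ~v10 is true.
  3. (~v11 \/ v6 \/ v10) — ~v11 is true.
  4. (v4 \/ ~v12 \/ ~v6) — ~v12 is true.
  5. (~v3 \/ ~v10) — ~v10 is true.
  6. (~v9 \/ v3) — v3 is true.
  7. (v9 \/ ~v5) — v9 is true.
  8. (~v6 \/ v12 \/ ~v11) — ~v11 is true.
  9. (~v12 \/ v6) — ~v12 is true.
  10. (v6 \/ v7) — v6 is true.
  11. (v5 \/ v3 \/ ~v4) — v3 is true.
  12. (v7 \/ ~v2) — ~v2 is true.
  13. (~v1 \/ ~v2) — ~v2 is true.
  14. (~v5 \/ ~v9 \/ ~v11) — ~v11 is true.
  15. (v1 \/ ~v7) — v1 is true.
  16. (v7 \/ ~v6 \/ v1) — v1 is true.
  17. (v7 \/ v3 \/ ~v4) — v3 is true.
  18. (v11 \/ v8) — v8 is true.
  19. (~v10 \/ ~v8) — ~v10 is true.
  20. (v4 \/ v12) — v4 is true.
  21. (~v1 \/ v6 \/ v5) — v5 is true.
  22. (~v5 \/ ~v11) — ~v11 is true.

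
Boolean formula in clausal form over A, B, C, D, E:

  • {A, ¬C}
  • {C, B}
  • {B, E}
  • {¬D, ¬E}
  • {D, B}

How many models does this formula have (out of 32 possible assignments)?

9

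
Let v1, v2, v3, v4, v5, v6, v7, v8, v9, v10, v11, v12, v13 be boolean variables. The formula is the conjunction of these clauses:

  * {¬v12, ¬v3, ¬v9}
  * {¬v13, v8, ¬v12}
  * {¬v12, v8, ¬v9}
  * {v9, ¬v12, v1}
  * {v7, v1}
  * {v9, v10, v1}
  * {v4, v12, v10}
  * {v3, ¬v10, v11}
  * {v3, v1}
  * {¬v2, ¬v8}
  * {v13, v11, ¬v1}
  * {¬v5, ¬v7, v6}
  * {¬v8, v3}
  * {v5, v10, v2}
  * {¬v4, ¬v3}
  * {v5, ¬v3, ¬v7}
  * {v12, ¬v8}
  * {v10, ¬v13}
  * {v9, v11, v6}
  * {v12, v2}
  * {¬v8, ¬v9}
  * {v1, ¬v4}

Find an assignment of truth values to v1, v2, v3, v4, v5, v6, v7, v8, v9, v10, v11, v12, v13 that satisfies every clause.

v1=T, v2=T, v3=T, v4=F, v5=F, v6=T, v7=F, v8=F, v9=T, v10=T, v11=F, v12=F, v13=T

Check each clause:
  1. {¬v9, ¬v3, ¬v12} — ¬v12 is true.
  2. {¬v13, v8, ¬v12} — ¬v12 is true.
  3. {¬v9, v8, ¬v12} — ¬v12 is true.
  4. {¬v12, v1, v9} — v9 is true.
  5. {v7, v1} — v1 is true.
  6. {v9, v10, v1} — v9 is true.
  7. {v4, v12, v10} — v10 is true.
  8. {¬v10, v3, v11} — v3 is true.
  9. {v1, v3} — v1 is true.
  10. {¬v2, ¬v8} — ¬v8 is true.
  11. {¬v1, v11, v13} — v13 is true.
  12. {v6, ¬v7, ¬v5} — ¬v7 is true.
  13. {¬v8, v3} — ¬v8 is true.
  14. {v2, v10, v5} — v10 is true.
  15. {¬v3, ¬v4} — ¬v4 is true.
  16. {¬v7, ¬v3, v5} — ¬v7 is true.
  17. {¬v8, v12} — ¬v8 is true.
  18. {¬v13, v10} — v10 is true.
  19. {v6, v11, v9} — v9 is true.
  20. {v2, v12} — v2 is true.
  21. {¬v8, ¬v9} — ¬v8 is true.
  22. {v1, ¬v4} — v1 is true.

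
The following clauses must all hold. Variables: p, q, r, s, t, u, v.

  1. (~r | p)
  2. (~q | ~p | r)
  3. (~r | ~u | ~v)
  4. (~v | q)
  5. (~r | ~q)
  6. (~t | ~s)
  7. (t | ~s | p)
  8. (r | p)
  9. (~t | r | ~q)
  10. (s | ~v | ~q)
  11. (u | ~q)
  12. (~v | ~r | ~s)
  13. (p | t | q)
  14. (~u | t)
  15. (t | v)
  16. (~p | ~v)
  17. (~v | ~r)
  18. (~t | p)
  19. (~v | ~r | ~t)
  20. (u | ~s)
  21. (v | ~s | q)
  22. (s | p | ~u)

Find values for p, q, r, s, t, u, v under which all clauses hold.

p=1, q=0, r=0, s=0, t=1, u=0, v=0

Branch on p: take p = True.
  then v is forced to False.
  then t is forced to True.
  then s is forced to False.
For the remaining variables, q = False, r = False, u = False works.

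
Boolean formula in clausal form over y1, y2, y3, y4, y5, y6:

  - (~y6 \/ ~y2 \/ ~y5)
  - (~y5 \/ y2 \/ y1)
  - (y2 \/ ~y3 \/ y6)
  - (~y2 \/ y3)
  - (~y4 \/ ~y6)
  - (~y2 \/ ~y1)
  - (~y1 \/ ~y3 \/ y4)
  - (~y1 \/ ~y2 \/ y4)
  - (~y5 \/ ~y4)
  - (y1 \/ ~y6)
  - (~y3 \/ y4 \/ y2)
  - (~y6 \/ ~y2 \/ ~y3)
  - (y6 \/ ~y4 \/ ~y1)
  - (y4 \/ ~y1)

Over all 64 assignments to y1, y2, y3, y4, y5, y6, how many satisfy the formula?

The models are:
  y1=0 y2=0 y3=0 y4=0 y5=0 y6=0
  y1=0 y2=0 y3=0 y4=1 y5=0 y6=0
  y1=0 y2=1 y3=1 y4=0 y5=0 y6=0
  y1=0 y2=1 y3=1 y4=0 y5=1 y6=0
  y1=0 y2=1 y3=1 y4=1 y5=0 y6=0
Count: 5.

5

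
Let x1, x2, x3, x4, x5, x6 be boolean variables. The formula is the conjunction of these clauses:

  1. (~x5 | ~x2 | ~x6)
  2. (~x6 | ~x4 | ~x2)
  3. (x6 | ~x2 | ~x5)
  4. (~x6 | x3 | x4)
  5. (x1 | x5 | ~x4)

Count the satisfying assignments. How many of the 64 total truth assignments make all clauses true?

Split on x6, then x2.
  x6=T, x2=T: remaining (x1,x3,x4,x5) ∈ {(F,T,F,F); (T,T,F,F)} — 2.
  x6=T, x2=F: 10 of the 16 assignments to (x1,x3,x4,x5) work.
  x6=F, x2=T: x3 free; 3 ways for (x1,x4,x5) × 2^1 = 6.
  x6=F, x2=F: x3 free; 7 ways for (x1,x4,x5) × 2^1 = 14.
Total: 2 + 10 + 6 + 14 = 32.

32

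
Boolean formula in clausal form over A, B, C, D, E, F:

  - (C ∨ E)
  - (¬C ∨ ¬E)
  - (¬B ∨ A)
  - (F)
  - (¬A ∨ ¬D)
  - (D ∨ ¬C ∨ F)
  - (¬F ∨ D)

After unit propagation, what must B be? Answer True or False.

False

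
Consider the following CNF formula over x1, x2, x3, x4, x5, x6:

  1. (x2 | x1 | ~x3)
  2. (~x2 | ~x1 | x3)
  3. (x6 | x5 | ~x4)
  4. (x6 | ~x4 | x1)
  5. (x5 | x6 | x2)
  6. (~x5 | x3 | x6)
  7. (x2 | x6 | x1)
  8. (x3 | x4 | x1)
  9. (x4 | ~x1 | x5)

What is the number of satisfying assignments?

23

Case analysis on x1 and x6:
  x1=1, x6=1: 9 of the 16 assignments to (x2,x3,x4,x5) work.
  x1=1, x6=0: remaining (x2,x3,x4,x5) ∈ {(0,1,0,1); (0,1,1,1); (1,1,0,1); (1,1,1,1)} — 4.
  x1=0, x6=1: x5 free; 4 ways for (x2,x3,x4) × 2^1 = 8.
  x1=0, x6=0: remaining (x2,x3,x4,x5) ∈ {(1,1,0,0); (1,1,0,1)} — 2.
Total: 9 + 4 + 8 + 2 = 23.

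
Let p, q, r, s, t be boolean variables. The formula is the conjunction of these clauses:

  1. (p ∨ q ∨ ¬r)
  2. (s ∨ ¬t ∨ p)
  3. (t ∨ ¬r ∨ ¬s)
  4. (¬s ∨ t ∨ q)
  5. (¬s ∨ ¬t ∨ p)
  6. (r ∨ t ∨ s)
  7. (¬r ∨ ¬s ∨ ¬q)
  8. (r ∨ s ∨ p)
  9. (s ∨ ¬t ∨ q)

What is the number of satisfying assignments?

Split on s, then t.
  s=T, t=T: remaining (p,q,r) ∈ {(T,F,F); (T,F,T); (T,T,F)} — 3.
  s=T, t=F: remaining (p,q,r) ∈ {(F,T,F); (T,T,F)} — 2.
  s=F, t=T: remaining (p,q,r) ∈ {(T,T,F); (T,T,T)} — 2.
  s=F, t=F: remaining (p,q,r) ∈ {(F,T,T); (T,F,T); (T,T,T)} — 3.
Total: 3 + 2 + 2 + 3 = 10.

10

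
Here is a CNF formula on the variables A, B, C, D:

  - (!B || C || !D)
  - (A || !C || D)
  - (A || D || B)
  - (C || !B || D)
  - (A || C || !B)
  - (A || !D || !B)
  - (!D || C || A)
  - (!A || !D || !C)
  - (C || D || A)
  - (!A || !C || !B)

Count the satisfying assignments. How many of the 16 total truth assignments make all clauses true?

4

The models are:
  A=F B=F C=T D=T
  A=T B=F C=F D=F
  A=T B=F C=F D=T
  A=T B=F C=T D=F
Count: 4.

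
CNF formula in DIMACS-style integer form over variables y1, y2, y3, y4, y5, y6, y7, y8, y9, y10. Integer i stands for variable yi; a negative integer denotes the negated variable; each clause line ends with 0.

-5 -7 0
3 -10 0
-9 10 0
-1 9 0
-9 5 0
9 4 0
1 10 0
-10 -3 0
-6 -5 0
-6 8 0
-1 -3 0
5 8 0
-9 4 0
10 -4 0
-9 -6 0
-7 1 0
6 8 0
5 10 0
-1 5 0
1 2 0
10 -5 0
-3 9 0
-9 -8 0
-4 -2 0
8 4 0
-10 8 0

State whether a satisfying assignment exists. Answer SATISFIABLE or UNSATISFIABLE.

y9 = True:
  propagation gives y10=True, y3=True; an empty clause results — contradiction.
y9 = False:
  propagation gives y1=False, y4=True, y10=True, y3=True; an empty clause results — contradiction.
Every branch closes, so no satisfying assignment exists.

UNSATISFIABLE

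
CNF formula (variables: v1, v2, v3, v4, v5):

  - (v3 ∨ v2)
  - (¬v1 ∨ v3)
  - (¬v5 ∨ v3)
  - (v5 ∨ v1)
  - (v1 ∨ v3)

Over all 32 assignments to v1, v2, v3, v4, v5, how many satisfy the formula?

Case analysis on v3 and v1:
  v3=1, v1=1: v2, v4, v5 free → 2^3 = 8.
  v3=1, v1=0: remaining (v2,v4,v5) ∈ {(0,0,1); (0,1,1); (1,0,1); (1,1,1)} — 4.
  v3=0, v1=1: a clause becomes empty — 0.
  v3=0, v1=0: a clause becomes empty — 0.
Total: 8 + 4 + 0 + 0 = 12.

12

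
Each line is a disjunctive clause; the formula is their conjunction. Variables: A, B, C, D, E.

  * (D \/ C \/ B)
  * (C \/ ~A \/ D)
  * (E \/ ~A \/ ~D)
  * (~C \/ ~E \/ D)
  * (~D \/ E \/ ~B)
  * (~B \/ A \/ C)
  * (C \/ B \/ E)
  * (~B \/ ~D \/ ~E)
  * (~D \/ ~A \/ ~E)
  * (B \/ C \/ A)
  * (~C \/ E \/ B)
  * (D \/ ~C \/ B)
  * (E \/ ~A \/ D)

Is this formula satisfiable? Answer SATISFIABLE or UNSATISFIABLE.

Try A = False.
Set B = True and propagate.
  then C is forced to True.
The remaining clauses are satisfied by D = False, E = False.
So A=F, B=T, C=T, D=F, E=F is a satisfying assignment.

SATISFIABLE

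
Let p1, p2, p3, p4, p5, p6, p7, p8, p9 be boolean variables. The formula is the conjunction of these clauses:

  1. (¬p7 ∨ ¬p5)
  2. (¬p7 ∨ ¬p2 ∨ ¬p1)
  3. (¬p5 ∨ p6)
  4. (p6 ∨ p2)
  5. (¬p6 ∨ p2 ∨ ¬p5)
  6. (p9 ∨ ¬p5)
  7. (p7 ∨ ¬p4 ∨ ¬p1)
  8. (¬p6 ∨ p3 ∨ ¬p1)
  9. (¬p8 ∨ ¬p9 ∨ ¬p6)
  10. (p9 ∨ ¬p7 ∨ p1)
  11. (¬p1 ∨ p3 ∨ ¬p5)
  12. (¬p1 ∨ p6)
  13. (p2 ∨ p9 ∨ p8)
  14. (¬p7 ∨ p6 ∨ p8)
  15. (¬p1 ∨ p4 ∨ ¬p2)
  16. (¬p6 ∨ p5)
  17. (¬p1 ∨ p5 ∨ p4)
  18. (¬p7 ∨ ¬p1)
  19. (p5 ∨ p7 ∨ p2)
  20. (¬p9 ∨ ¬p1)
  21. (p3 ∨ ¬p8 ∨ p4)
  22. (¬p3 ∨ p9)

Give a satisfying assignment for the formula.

p1=F  p2=T  p3=F  p4=T  p5=F  p6=F  p7=F  p8=F  p9=F

Set p1 = False and propagate.
For the remaining variables, p2 = True, p3 = False, p4 = True, p5 = False, p6 = False, p7 = False, p8 = False, p9 = False works.
Every clause has at least one true literal under this assignment.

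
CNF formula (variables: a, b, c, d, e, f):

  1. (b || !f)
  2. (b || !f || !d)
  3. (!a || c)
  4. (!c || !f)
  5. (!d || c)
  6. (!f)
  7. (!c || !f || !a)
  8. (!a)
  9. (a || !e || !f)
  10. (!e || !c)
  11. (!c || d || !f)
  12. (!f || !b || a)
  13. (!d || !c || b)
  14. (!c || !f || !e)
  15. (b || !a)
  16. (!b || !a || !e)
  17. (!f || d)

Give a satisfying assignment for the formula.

Unit propagation: (!f) forces f = False.
The clause (!a) is unit: a must be False.
d occurs only negated in the remaining clauses — set d = False.
Pure literal: e appears only negated; assign e = False.
b, c are now unconstrained; take b = False, c = False.
Every clause has at least one true literal under this assignment.
Check each clause:
  1. (b || !f) — !f is true.
  2. (b || !d || !f) — !f is true.
  3. (c || !a) — !a is true.
  4. (!c || !f) — !f is true.
  5. (c || !d) — !d is true.
  6. (!f) — !f is true.
  7. (!c || !a || !f) — !f is true.
  8. (!a) — !a is true.
  9. (!e || !f || a) — !f is true.
  10. (!e || !c) — !e is true.
  11. (!f || !c || d) — !f is true.
  12. (!b || a || !f) — !f is true.
  13. (b || !d || !c) — !d is true.
  14. (!e || !f || !c) — !f is true.
  15. (b || !a) — !a is true.
  16. (!e || !b || !a) — !e is true.
  17. (d || !f) — !f is true.

a=False, b=False, c=False, d=False, e=False, f=False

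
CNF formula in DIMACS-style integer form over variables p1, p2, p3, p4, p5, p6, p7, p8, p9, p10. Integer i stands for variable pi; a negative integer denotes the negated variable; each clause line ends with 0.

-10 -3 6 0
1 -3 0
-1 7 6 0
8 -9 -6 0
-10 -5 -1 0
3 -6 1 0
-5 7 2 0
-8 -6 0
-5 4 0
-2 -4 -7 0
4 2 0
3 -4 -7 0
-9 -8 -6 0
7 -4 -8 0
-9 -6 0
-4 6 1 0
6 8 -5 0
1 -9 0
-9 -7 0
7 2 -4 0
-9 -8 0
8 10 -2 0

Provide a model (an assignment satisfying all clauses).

Pure literal: p5 appears only negated; assign p5 = False.
Pure literal: p9 appears only negated; assign p9 = False.
Branch on p1: take p1 = True.
Branch on p2: take p2 = True.
The remaining clauses are satisfied by p3 = True, p4 = False, p6 = True, p7 = False, p8 = False, p10 = True.
Check each clause:
  1. (¬p10 ∨ ¬p3 ∨ p6) — p6 is true.
  2. (¬p3 ∨ p1) — p1 is true.
  3. (p6 ∨ ¬p1 ∨ p7) — p6 is true.
  4. (¬p9 ∨ p8 ∨ ¬p6) — ¬p9 is true.
  5. (¬p1 ∨ ¬p10 ∨ ¬p5) — ¬p5 is true.
  6. (¬p6 ∨ p3 ∨ p1) — p1 is true.
  7. (p7 ∨ p2 ∨ ¬p5) — p2 is true.
  8. (¬p6 ∨ ¬p8) — ¬p8 is true.
  9. (p4 ∨ ¬p5) — ¬p5 is true.
  10. (¬p4 ∨ ¬p2 ∨ ¬p7) — ¬p7 is true.
  11. (p4 ∨ p2) — p2 is true.
  12. (¬p4 ∨ p3 ∨ ¬p7) — ¬p7 is true.
  13. (¬p9 ∨ ¬p8 ∨ ¬p6) — ¬p8 is true.
  14. (¬p8 ∨ ¬p4 ∨ p7) — ¬p8 is true.
  15. (¬p9 ∨ ¬p6) — ¬p9 is true.
  16. (¬p4 ∨ p1 ∨ p6) — p1 is true.
  17. (p6 ∨ p8 ∨ ¬p5) — ¬p5 is true.
  18. (p1 ∨ ¬p9) — p1 is true.
  19. (¬p9 ∨ ¬p7) — ¬p7 is true.
  20. (¬p4 ∨ p2 ∨ p7) — p2 is true.
  21. (¬p9 ∨ ¬p8) — ¬p8 is true.
  22. (p10 ∨ ¬p2 ∨ p8) — p10 is true.

p1=True  p2=True  p3=True  p4=False  p5=False  p6=True  p7=False  p8=False  p9=False  p10=True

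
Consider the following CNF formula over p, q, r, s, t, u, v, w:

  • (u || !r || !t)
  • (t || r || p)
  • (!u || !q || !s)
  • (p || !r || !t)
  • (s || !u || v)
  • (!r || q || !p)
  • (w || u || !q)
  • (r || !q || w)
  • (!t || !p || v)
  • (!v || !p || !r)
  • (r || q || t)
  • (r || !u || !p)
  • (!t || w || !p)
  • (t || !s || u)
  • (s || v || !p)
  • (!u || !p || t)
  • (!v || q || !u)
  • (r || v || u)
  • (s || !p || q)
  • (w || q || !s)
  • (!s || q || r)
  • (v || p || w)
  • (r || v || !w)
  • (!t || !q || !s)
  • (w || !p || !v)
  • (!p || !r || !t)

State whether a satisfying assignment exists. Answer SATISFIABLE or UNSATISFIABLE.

SATISFIABLE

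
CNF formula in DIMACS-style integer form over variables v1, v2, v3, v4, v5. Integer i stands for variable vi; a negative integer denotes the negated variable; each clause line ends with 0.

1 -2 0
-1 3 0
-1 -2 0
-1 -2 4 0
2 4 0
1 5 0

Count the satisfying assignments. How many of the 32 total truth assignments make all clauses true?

4

The models are:
  v1=F v2=F v3=F v4=T v5=T
  v1=F v2=F v3=T v4=T v5=T
  v1=T v2=F v3=T v4=T v5=F
  v1=T v2=F v3=T v4=T v5=T
Count: 4.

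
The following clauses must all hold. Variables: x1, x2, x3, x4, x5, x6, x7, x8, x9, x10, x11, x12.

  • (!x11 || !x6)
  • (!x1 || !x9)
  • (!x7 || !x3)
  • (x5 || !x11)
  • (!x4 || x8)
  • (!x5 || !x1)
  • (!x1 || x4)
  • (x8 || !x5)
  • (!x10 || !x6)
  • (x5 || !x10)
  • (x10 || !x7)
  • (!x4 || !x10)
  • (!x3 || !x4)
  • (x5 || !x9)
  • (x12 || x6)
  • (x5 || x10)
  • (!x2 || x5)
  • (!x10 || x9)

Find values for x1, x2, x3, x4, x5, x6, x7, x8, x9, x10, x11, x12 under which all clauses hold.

x1=False, x2=False, x3=True, x4=False, x5=True, x6=True, x7=False, x8=True, x9=False, x10=False, x11=False, x12=False

x1 occurs only negated in the remaining clauses — set x1 = False.
Pure literal: x2 appears only negated; assign x2 = False.
Set x3 = True and propagate.
  then x7 is forced to False.
  then x4 is forced to False.
Branch on x5: take x5 = True.
  then x8 is forced to True.
For the remaining variables, x6 = True, x9 = False, x10 = False, x11 = False, x12 = False works.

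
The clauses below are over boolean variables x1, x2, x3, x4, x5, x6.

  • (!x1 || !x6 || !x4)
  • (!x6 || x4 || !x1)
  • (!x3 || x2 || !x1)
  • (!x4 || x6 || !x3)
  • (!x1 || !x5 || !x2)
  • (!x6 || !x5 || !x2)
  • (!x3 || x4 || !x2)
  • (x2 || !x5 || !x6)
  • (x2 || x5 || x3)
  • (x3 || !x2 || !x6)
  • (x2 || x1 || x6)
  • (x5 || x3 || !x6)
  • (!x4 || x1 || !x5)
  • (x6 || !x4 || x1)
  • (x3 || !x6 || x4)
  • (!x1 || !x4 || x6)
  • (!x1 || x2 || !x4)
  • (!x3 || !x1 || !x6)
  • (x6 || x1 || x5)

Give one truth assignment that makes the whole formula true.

x1=False, x2=False, x3=True, x4=True, x5=False, x6=True

Check each clause:
  1. (!x1 || !x4 || !x6) — !x1 is true.
  2. (!x1 || x4 || !x6) — x4 is true.
  3. (!x1 || x2 || !x3) — !x1 is true.
  4. (x6 || !x3 || !x4) — x6 is true.
  5. (!x1 || !x5 || !x2) — !x5 is true.
  6. (!x2 || !x5 || !x6) — !x5 is true.
  7. (!x3 || x4 || !x2) — x4 is true.
  8. (!x6 || !x5 || x2) — !x5 is true.
  9. (x2 || x3 || x5) — x3 is true.
  10. (!x6 || !x2 || x3) — x3 is true.
  11. (x2 || x1 || x6) — x6 is true.
  12. (x3 || !x6 || x5) — x3 is true.
  13. (!x5 || x1 || !x4) — !x5 is true.
  14. (x6 || x1 || !x4) — x6 is true.
  15. (x4 || !x6 || x3) — x3 is true.
  16. (!x4 || !x1 || x6) — x6 is true.
  17. (!x4 || !x1 || x2) — !x1 is true.
  18. (!x6 || !x3 || !x1) — !x1 is true.
  19. (x6 || x5 || x1) — x6 is true.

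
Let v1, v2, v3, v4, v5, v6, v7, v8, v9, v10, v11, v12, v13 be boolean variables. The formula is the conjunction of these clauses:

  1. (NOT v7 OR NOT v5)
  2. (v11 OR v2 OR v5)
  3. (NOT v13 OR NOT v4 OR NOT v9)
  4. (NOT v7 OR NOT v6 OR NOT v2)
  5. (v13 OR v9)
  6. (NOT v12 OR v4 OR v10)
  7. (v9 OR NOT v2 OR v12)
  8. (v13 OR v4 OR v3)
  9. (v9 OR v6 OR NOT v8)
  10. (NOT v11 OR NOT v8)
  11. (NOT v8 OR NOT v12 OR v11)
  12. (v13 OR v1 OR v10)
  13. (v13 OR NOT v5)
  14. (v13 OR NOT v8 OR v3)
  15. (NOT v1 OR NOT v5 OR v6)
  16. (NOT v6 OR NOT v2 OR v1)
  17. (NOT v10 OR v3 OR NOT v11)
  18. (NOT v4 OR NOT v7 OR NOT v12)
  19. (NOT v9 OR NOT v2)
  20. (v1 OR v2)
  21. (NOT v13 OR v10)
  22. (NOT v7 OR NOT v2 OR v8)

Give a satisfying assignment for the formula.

Branch on v1: take v1 = True.
Branch on v2: take v2 = False.
The remaining clauses are satisfied by v3 = False, v4 = True, v5 = False, v6 = False, v7 = True, v8 = False, v9 = True, v10 = False, v11 = True, v12 = False, v13 = False.

v1 = T, v2 = F, v3 = F, v4 = T, v5 = F, v6 = F, v7 = T, v8 = F, v9 = T, v10 = F, v11 = T, v12 = F, v13 = F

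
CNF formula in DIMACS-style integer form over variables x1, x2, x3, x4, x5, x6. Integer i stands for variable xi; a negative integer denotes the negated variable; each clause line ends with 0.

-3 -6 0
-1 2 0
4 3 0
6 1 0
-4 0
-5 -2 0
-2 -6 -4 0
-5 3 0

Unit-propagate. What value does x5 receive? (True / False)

False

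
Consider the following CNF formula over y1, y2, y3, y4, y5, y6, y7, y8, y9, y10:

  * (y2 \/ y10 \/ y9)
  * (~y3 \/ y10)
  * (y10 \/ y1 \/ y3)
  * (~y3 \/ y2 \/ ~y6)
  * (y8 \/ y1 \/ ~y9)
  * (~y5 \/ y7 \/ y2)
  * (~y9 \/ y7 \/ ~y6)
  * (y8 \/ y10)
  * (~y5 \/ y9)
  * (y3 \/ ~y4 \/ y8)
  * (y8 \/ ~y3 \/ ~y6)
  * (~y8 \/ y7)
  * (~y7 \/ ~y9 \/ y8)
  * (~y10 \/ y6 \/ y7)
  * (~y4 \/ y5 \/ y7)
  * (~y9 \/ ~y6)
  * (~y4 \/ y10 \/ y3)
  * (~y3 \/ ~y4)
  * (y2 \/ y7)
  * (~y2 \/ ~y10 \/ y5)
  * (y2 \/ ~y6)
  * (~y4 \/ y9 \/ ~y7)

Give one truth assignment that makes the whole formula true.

Pure literal: y4 appears only negated; assign y4 = False.
Try y1 = False.
Branch on y2: take y2 = False.
  then y7 is forced to True.
  then y6 is forced to False.
The remaining clauses are satisfied by y3 = True, y5 = False, y8 = True, y9 = False, y10 = True.
Check each clause:
  1. (y2 \/ y9 \/ y10) — y10 is true.
  2. (y10 \/ ~y3) — y10 is true.
  3. (y3 \/ y10 \/ y1) — y10 is true.
  4. (~y6 \/ y2 \/ ~y3) — ~y6 is true.
  5. (y1 \/ y8 \/ ~y9) — y8 is true.
  6. (y7 \/ ~y5 \/ y2) — ~y5 is true.
  7. (~y6 \/ ~y9 \/ y7) — ~y6 is true.
  8. (y8 \/ y10) — y8 is true.
  9. (~y5 \/ y9) — ~y5 is true.
  10. (y8 \/ y3 \/ ~y4) — y8 is true.
  11. (~y6 \/ ~y3 \/ y8) — y8 is true.
  12. (~y8 \/ y7) — y7 is true.
  13. (~y9 \/ ~y7 \/ y8) — y8 is true.
  14. (y7 \/ ~y10 \/ y6) — y7 is true.
  15. (~y4 \/ y7 \/ y5) — ~y4 is true.
  16. (~y6 \/ ~y9) — ~y6 is true.
  17. (y10 \/ ~y4 \/ y3) — y10 is true.
  18. (~y4 \/ ~y3) — ~y4 is true.
  19. (y2 \/ y7) — y7 is true.
  20. (y5 \/ ~y2 \/ ~y10) — ~y2 is true.
  21. (y2 \/ ~y6) — ~y6 is true.
  22. (y9 \/ ~y4 \/ ~y7) — ~y4 is true.

y1=F  y2=F  y3=T  y4=F  y5=F  y6=F  y7=T  y8=T  y9=F  y10=T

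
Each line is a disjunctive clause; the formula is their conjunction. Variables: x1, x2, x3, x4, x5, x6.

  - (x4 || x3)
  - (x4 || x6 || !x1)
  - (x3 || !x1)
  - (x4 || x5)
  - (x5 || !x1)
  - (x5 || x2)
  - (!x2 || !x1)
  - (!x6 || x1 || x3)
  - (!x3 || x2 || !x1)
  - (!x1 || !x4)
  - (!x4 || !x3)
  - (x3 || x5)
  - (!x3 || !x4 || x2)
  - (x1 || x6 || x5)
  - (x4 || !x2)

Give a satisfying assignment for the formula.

x1=F, x2=F, x3=T, x4=F, x5=T, x6=F

Check each clause:
  1. (x4 || x3) — x3 is true.
  2. (x4 || x6 || !x1) — !x1 is true.
  3. (!x1 || x3) — x3 is true.
  4. (x4 || x5) — x5 is true.
  5. (!x1 || x5) — x5 is true.
  6. (x2 || x5) — x5 is true.
  7. (!x2 || !x1) — !x2 is true.
  8. (x1 || x3 || !x6) — !x6 is true.
  9. (!x1 || !x3 || x2) — !x1 is true.
  10. (!x4 || !x1) — !x4 is true.
  11. (!x4 || !x3) — !x4 is true.
  12. (x5 || x3) — x3 is true.
  13. (x2 || !x4 || !x3) — !x4 is true.
  14. (x1 || x6 || x5) — x5 is true.
  15. (!x2 || x4) — !x2 is true.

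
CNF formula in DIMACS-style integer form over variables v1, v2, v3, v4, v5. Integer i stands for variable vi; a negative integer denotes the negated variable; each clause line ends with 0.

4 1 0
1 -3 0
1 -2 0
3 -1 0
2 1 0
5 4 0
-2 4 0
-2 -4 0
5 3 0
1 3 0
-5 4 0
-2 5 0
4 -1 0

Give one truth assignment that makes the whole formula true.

v1 = 1  v2 = 0  v3 = 1  v4 = 1  v5 = 0

Check each clause:
  1. (v1 \/ v4) — v1 is true.
  2. (~v3 \/ v1) — v1 is true.
  3. (v1 \/ ~v2) — v1 is true.
  4. (v3 \/ ~v1) — v3 is true.
  5. (v2 \/ v1) — v1 is true.
  6. (v5 \/ v4) — v4 is true.
  7. (~v2 \/ v4) — v4 is true.
  8. (~v4 \/ ~v2) — ~v2 is true.
  9. (v3 \/ v5) — v3 is true.
  10. (v1 \/ v3) — v1 is true.
  11. (v4 \/ ~v5) — ~v5 is true.
  12. (~v2 \/ v5) — ~v2 is true.
  13. (v4 \/ ~v1) — v4 is true.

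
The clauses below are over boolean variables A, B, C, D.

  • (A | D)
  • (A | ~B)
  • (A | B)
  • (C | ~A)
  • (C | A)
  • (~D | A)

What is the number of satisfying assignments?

4

Satisfying assignments:
  A=1 B=0 C=1 D=0
  A=1 B=0 C=1 D=1
  A=1 B=1 C=1 D=0
  A=1 B=1 C=1 D=1
That's 4 in total.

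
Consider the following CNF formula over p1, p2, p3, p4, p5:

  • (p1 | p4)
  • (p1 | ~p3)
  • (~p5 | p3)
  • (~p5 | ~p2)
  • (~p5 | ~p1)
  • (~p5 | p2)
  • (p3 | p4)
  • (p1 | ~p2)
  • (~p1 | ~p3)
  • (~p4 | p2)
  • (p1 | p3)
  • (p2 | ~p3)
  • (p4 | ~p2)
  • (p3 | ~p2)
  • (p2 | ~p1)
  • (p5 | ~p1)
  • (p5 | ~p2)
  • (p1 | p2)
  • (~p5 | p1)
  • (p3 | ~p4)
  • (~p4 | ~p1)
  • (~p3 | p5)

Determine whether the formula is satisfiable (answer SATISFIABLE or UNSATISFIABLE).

p1 = True:
  propagation gives p5=False; an empty clause results — contradiction.
p1 = False:
  propagation gives p4=True, p3=False; an empty clause results — contradiction.
Every branch closes, so no satisfying assignment exists.

UNSATISFIABLE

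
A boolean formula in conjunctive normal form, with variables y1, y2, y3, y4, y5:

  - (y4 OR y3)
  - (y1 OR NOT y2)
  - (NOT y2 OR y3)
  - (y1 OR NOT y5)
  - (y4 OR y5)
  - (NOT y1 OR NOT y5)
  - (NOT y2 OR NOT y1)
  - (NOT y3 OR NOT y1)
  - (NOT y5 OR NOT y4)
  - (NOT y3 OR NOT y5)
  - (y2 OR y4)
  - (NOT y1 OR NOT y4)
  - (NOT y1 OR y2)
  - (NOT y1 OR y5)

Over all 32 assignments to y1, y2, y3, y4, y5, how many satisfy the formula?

Satisfying assignments:
  y1=F y2=F y3=F y4=T y5=F
  y1=F y2=F y3=T y4=T y5=F
Count: 2.

2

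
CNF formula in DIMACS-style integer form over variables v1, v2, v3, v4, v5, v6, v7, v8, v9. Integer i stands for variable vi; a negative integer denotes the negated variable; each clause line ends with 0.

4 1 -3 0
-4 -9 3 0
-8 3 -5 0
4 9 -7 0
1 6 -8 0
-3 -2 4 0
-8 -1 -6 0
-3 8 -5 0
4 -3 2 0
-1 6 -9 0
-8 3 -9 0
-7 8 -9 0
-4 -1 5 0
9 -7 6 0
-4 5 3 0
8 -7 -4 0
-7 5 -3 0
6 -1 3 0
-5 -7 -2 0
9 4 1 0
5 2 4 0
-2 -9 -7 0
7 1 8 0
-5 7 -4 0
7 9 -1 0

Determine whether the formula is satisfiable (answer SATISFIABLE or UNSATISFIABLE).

SATISFIABLE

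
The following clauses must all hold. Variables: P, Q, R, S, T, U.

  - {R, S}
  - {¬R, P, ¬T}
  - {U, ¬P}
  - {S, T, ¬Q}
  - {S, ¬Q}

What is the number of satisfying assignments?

24

Split on S, then P.
  S=1, P=1: forces U=1; Q, R, T free → 2^3 = 8.
  S=1, P=0: Q, U free; 3 ways for (R,T) × 2^2 = 12.
  S=0, P=1: remaining (Q,R,T,U) ∈ {(0,1,0,1); (0,1,1,1)} — 2.
  S=0, P=0: remaining (Q,R,T,U) ∈ {(0,1,0,0); (0,1,0,1)} — 2.
Total: 8 + 12 + 2 + 2 = 24.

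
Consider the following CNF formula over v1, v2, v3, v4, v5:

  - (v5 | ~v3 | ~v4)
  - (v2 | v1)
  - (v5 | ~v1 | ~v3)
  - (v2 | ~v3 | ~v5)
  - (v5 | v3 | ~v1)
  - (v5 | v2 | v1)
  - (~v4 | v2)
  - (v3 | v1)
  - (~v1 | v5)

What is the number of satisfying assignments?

8

Split on v1, then v5.
  v1=T, v5=T: 5 of the 8 assignments to (v2,v3,v4) work.
  v1=T, v5=F: a clause becomes empty — 0.
  v1=F, v5=T: remaining (v2,v3,v4) ∈ {(T,T,F); (T,T,T)} — 2.
  v1=F, v5=F: remaining (v2,v3,v4) ∈ {(T,T,F)} — 1.
Total: 5 + 0 + 2 + 1 = 8.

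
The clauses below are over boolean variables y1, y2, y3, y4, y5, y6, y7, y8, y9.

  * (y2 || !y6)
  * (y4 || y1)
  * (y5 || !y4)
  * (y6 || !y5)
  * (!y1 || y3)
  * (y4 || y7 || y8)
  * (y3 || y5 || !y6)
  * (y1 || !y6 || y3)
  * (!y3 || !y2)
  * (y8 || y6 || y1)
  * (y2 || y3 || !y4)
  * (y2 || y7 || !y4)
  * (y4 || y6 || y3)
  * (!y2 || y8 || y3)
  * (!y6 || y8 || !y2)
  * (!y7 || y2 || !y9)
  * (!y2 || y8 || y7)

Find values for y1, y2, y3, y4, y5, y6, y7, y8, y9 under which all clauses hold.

Pure literal: y8 appears only positively; assign y8 = True.
y9 occurs only negated in the remaining clauses — set y9 = False.
Set y1 = True and propagate.
  then y3 is forced to True.
  then y2 is forced to False.
  then y6 is forced to False.
  then y5 is forced to False.
  then y4 is forced to False.
y7 is now unconstrained; take y7 = False.
Every clause has at least one true literal under this assignment.

y1=True, y2=False, y3=True, y4=False, y5=False, y6=False, y7=False, y8=True, y9=False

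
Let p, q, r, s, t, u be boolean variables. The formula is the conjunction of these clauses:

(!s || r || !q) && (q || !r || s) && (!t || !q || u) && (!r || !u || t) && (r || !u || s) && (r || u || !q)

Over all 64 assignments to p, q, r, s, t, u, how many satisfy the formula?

Split on r, then q.
  r=1, q=1: p, s free; 2 ways for (t,u) × 2^2 = 8.
  r=1, q=0: p free; 3 ways for (s,t,u) × 2^1 = 6.
  r=0, q=1: a clause becomes empty — 0.
  r=0, q=0: p, t free; 3 ways for (s,u) × 2^2 = 12.
Total: 8 + 6 + 0 + 12 = 26.

26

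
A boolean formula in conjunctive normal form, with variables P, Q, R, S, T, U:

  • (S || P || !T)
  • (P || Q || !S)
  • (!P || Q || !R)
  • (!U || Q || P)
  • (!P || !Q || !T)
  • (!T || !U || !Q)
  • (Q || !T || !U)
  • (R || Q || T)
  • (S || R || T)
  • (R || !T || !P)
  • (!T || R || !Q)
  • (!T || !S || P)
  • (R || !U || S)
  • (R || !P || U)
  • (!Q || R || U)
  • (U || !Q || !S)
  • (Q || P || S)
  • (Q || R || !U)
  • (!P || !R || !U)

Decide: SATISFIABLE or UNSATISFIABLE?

SATISFIABLE

Try P = False.
Set Q = True and propagate.
Set R = False and propagate.
  then T is forced to False.
  then S is forced to True.
  then U is forced to True.
Every clause has at least one true literal under this assignment.
So P = F, Q = T, R = F, S = T, T = F, U = T is a satisfying assignment.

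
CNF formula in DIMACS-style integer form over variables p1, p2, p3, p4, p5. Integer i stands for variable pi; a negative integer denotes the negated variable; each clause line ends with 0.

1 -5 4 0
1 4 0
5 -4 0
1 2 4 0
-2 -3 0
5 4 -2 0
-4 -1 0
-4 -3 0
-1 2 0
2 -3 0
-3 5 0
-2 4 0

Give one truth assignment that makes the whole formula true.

p1 = 0, p2 = 0, p3 = 0, p4 = 1, p5 = 1

Check each clause:
  1. (p1 \/ p4 \/ ~p5) — p4 is true.
  2. (p4 \/ p1) — p4 is true.
  3. (p5 \/ ~p4) — p5 is true.
  4. (p4 \/ p2 \/ p1) — p4 is true.
  5. (~p3 \/ ~p2) — ~p3 is true.
  6. (p4 \/ ~p2 \/ p5) — p4 is true.
  7. (~p4 \/ ~p1) — ~p1 is true.
  8. (~p3 \/ ~p4) — ~p3 is true.
  9. (~p1 \/ p2) — ~p1 is true.
  10. (~p3 \/ p2) — ~p3 is true.
  11. (p5 \/ ~p3) — p5 is true.
  12. (~p2 \/ p4) — p4 is true.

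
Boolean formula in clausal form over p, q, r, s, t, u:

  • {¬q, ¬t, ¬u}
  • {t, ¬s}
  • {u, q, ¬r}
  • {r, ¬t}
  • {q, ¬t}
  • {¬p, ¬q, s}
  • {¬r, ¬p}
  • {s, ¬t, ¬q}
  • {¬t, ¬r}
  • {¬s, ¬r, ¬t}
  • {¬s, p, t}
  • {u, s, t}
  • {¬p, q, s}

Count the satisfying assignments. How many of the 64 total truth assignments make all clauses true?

The models are:
  p=F q=F r=F s=F t=F u=T
  p=F q=F r=T s=F t=F u=T
  p=F q=T r=F s=F t=F u=T
  p=F q=T r=T s=F t=F u=T
That's 4 in total.

4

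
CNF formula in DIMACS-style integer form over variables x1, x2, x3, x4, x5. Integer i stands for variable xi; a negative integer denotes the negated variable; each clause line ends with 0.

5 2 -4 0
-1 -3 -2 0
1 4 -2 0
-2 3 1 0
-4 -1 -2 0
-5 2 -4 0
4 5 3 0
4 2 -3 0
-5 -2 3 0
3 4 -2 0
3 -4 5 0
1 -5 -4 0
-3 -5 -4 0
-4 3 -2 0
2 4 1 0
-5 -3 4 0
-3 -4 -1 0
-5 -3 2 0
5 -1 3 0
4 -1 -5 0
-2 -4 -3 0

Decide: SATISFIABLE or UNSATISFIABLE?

UNSATISFIABLE

x4 = True:
  x3 = True:
    propagation gives x5=False, x2=True; an empty clause results — contradiction.
  x3 = False:
    propagation gives x5=True, x2=True; an empty clause results — contradiction.
x4 = False:
  x3 = True:
    propagation gives x2=True, x1=False; an empty clause results — contradiction.
  x3 = False:
    propagation gives x5=True, x2=False, x1=True; an empty clause results — contradiction.
Every branch closes, so no satisfying assignment exists.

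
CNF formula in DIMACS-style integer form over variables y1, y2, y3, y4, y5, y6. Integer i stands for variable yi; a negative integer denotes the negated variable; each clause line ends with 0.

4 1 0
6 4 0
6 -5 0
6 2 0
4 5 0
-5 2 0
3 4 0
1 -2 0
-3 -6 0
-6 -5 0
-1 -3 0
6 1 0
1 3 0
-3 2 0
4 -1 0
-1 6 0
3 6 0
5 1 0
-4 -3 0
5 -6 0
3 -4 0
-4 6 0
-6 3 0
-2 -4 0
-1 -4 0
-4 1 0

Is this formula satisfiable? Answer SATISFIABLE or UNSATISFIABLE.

UNSATISFIABLE

y4 = True:
  propagation gives y3=False; an empty clause results — contradiction.
y4 = False:
  propagation gives y1=True; an empty clause results — contradiction.
Every branch closes, so no satisfying assignment exists.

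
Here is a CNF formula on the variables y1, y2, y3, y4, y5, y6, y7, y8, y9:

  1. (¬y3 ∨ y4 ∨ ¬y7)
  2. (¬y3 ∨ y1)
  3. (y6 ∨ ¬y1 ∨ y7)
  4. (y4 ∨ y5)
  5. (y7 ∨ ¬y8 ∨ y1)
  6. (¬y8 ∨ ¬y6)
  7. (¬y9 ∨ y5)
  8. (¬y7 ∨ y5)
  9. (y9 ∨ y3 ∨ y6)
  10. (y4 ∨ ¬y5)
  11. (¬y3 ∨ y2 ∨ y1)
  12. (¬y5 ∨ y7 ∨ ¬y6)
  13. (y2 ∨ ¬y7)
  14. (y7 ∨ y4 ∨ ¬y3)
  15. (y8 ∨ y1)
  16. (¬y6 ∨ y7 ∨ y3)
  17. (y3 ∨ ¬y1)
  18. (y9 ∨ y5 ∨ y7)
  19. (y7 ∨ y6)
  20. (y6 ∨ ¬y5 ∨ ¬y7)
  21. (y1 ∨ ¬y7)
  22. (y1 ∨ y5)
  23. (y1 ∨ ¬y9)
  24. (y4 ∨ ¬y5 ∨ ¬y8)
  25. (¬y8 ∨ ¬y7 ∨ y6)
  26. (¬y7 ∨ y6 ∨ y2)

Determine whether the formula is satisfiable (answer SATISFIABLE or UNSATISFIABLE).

Pure literal: y2 appears only positively; assign y2 = True.
y4 occurs only positively in the remaining clauses — set y4 = True.
Try y1 = True.
  then y3 is forced to True.
For the remaining variables, y5 = True, y6 = True, y7 = True, y8 = False, y9 = True works.
So y1=T, y2=T, y3=T, y4=T, y5=T, y6=T, y7=T, y8=F, y9=T is a satisfying assignment.

SATISFIABLE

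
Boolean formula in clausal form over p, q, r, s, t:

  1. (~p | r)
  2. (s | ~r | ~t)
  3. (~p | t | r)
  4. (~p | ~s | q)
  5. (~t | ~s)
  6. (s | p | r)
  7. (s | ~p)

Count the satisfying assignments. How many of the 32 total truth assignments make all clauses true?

7

Satisfying assignments:
  p=0 q=0 r=0 s=1 t=0
  p=0 q=0 r=1 s=0 t=0
  p=0 q=0 r=1 s=1 t=0
  p=0 q=1 r=0 s=1 t=0
  p=0 q=1 r=1 s=0 t=0
  p=0 q=1 r=1 s=1 t=0
  p=1 q=1 r=1 s=1 t=0
Count: 7.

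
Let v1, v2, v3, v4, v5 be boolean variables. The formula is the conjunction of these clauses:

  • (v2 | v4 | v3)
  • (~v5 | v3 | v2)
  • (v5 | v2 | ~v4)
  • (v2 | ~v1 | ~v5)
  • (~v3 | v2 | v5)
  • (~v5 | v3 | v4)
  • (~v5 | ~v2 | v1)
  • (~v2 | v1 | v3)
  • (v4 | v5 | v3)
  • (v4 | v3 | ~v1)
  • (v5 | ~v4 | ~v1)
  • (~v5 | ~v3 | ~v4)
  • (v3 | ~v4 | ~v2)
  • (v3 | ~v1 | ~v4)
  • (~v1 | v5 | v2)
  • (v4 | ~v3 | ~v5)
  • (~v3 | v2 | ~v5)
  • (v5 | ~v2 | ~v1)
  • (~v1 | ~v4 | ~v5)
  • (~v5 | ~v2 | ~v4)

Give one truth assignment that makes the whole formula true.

v1=False, v2=True, v3=True, v4=True, v5=False

Set v1 = False and propagate.
Try v2 = True.
  then v5 is forced to False.
  then v3 is forced to True.
v4 is now unconstrained; take v4 = True.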